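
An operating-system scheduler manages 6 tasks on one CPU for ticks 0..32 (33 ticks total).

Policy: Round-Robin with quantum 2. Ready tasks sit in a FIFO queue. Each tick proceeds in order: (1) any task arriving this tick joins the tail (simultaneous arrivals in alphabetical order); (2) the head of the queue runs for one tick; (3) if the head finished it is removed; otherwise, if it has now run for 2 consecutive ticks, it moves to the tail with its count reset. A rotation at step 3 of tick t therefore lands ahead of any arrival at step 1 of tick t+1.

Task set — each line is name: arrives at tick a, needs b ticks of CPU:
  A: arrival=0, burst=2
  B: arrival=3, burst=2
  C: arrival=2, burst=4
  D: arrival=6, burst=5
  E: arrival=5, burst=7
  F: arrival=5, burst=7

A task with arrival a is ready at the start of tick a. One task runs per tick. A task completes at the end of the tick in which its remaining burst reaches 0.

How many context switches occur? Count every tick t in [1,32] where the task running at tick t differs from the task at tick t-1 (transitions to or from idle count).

context switches = 15

t=0: queue=[A] q_used=0 → run A
t=1: queue=[A] q_used=1 → run A
t=2: queue=[C] q_used=0 → run C
t=3: queue=[C,B] q_used=1 → run C
t=4: queue=[B,C] q_used=0 → run B
t=5: queue=[B,C,E,F] q_used=1 → run B
t=6: queue=[C,E,F,D] q_used=0 → run C
t=7: queue=[C,E,F,D] q_used=1 → run C
t=8: queue=[E,F,D] q_used=0 → run E
t=9: queue=[E,F,D] q_used=1 → run E
t=10: queue=[F,D,E] q_used=0 → run F
t=11: queue=[F,D,E] q_used=1 → run F
t=12: queue=[D,E,F] q_used=0 → run D
t=13: queue=[D,E,F] q_used=1 → run D
t=14: queue=[E,F,D] q_used=0 → run E
t=15: queue=[E,F,D] q_used=1 → run E
t=16: queue=[F,D,E] q_used=0 → run F
t=17: queue=[F,D,E] q_used=1 → run F
t=18: queue=[D,E,F] q_used=0 → run D
t=19: queue=[D,E,F] q_used=1 → run D
t=20: queue=[E,F,D] q_used=0 → run E
t=21: queue=[E,F,D] q_used=1 → run E
t=22: queue=[F,D,E] q_used=0 → run F
t=23: queue=[F,D,E] q_used=1 → run F
t=24: queue=[D,E,F] q_used=0 → run D
t=25: queue=[E,F] q_used=0 → run E
t=26: queue=[F] q_used=0 → run F
t=27: (idle)
t=28: (idle)
t=29: (idle)
t=30: (idle)
t=31: (idle)
t=32: (idle)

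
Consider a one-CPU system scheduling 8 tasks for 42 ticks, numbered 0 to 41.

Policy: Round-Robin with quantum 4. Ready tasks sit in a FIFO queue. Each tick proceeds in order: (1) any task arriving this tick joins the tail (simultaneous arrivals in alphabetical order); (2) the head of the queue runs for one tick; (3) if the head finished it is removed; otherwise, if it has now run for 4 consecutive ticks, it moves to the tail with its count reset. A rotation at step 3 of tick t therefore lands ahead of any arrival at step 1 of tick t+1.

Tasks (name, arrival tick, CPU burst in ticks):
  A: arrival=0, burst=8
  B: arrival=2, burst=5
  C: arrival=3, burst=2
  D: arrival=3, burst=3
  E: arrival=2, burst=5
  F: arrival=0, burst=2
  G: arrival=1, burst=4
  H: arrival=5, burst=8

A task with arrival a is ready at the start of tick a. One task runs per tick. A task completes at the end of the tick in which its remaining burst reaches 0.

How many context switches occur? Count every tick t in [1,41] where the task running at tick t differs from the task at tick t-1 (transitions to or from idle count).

context switches = 12

t=0: queue=[A,F] q_used=0 → run A
t=1: queue=[A,F,G] q_used=1 → run A
t=2: queue=[A,F,G,B,E] q_used=2 → run A
t=3: queue=[A,F,G,B,E,C,D] q_used=3 → run A
t=4: queue=[F,G,B,E,C,D,A] q_used=0 → run F
t=5: queue=[F,G,B,E,C,D,A,H] q_used=1 → run F
t=6: queue=[G,B,E,C,D,A,H] q_used=0 → run G
t=7: queue=[G,B,E,C,D,A,H] q_used=1 → run G
t=8: queue=[G,B,E,C,D,A,H] q_used=2 → run G
t=9: queue=[G,B,E,C,D,A,H] q_used=3 → run G
t=10: queue=[B,E,C,D,A,H] q_used=0 → run B
t=11: queue=[B,E,C,D,A,H] q_used=1 → run B
t=12: queue=[B,E,C,D,A,H] q_used=2 → run B
t=13: queue=[B,E,C,D,A,H] q_used=3 → run B
t=14: queue=[E,C,D,A,H,B] q_used=0 → run E
t=15: queue=[E,C,D,A,H,B] q_used=1 → run E
t=16: queue=[E,C,D,A,H,B] q_used=2 → run E
t=17: queue=[E,C,D,A,H,B] q_used=3 → run E
t=18: queue=[C,D,A,H,B,E] q_used=0 → run C
t=19: queue=[C,D,A,H,B,E] q_used=1 → run C
t=20: queue=[D,A,H,B,E] q_used=0 → run D
t=21: queue=[D,A,H,B,E] q_used=1 → run D
t=22: queue=[D,A,H,B,E] q_used=2 → run D
t=23: queue=[A,H,B,E] q_used=0 → run A
t=24: queue=[A,H,B,E] q_used=1 → run A
t=25: queue=[A,H,B,E] q_used=2 → run A
t=26: queue=[A,H,B,E] q_used=3 → run A
t=27: queue=[H,B,E] q_used=0 → run H
t=28: queue=[H,B,E] q_used=1 → run H
t=29: queue=[H,B,E] q_used=2 → run H
t=30: queue=[H,B,E] q_used=3 → run H
t=31: queue=[B,E,H] q_used=0 → run B
t=32: queue=[E,H] q_used=0 → run E
t=33: queue=[H] q_used=0 → run H
t=34: queue=[H] q_used=1 → run H
t=35: queue=[H] q_used=2 → run H
t=36: queue=[H] q_used=3 → run H
t=37: (idle)
t=38: (idle)
t=39: (idle)
t=40: (idle)
t=41: (idle)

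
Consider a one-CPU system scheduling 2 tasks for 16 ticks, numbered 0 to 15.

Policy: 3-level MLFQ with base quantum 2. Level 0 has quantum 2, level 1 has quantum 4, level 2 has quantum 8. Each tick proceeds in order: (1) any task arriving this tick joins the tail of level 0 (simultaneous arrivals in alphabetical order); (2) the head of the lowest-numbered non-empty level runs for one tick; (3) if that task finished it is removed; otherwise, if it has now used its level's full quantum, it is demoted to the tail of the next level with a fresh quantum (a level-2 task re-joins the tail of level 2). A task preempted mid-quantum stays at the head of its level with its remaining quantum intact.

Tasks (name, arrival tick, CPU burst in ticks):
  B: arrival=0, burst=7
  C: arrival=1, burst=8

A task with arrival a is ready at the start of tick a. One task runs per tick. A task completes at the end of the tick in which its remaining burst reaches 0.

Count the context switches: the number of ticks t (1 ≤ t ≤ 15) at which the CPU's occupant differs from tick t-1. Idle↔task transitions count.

context switches = 6

t=0: L0/L1/L2 = B/-/- → run B
t=1: L0/L1/L2 = BC/-/- → run B
t=2: L0/L1/L2 = C/B/- → run C
t=3: L0/L1/L2 = C/B/- → run C
t=4: L0/L1/L2 = -/BC/- → run B
t=5: L0/L1/L2 = -/BC/- → run B
t=6: L0/L1/L2 = -/BC/- → run B
t=7: L0/L1/L2 = -/BC/- → run B
t=8: L0/L1/L2 = -/C/B → run C
t=9: L0/L1/L2 = -/C/B → run C
t=10: L0/L1/L2 = -/C/B → run C
t=11: L0/L1/L2 = -/C/B → run C
t=12: L0/L1/L2 = -/-/BC → run B
t=13: L0/L1/L2 = -/-/C → run C
t=14: L0/L1/L2 = -/-/C → run C
t=15: (idle)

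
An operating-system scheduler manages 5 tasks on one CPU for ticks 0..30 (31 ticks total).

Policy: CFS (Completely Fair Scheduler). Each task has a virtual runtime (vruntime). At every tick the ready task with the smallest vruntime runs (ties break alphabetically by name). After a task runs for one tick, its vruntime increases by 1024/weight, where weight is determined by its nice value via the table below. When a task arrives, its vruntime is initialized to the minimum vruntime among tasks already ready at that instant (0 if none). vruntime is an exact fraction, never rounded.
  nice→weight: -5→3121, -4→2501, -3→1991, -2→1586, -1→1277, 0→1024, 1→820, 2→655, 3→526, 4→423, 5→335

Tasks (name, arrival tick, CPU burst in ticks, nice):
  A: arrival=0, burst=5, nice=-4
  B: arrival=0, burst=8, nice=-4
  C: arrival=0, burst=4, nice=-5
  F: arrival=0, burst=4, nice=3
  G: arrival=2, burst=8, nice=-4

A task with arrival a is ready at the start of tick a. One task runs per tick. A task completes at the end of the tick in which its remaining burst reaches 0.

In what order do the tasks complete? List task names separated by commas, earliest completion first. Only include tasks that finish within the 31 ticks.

t=0: vr[A=0 B=0 C=0 F=0] → run A
t=1: vr[A=1024/2501 B=0 C=0 F=0] → run B
t=2: vr[A=1024/2501 B=1024/2501 C=0 F=0 G=0] → run C
t=3: vr[A=1024/2501 B=1024/2501 C=1024/3121 F=0 G=0] → run F
t=4: vr[A=1024/2501 B=1024/2501 C=1024/3121 F=512/263 G=0] → run G
t=5: vr[A=1024/2501 B=1024/2501 C=1024/3121 F=512/263 G=1024/2501] → run C
t=6: vr[A=1024/2501 B=1024/2501 C=2048/3121 F=512/263 G=1024/2501] → run A
t=7: vr[A=2048/2501 B=1024/2501 C=2048/3121 F=512/263 G=1024/2501] → run B
t=8: vr[A=2048/2501 B=2048/2501 C=2048/3121 F=512/263 G=1024/2501] → run G
t=9: vr[A=2048/2501 B=2048/2501 C=2048/3121 F=512/263 G=2048/2501] → run C
t=10: vr[A=2048/2501 B=2048/2501 C=3072/3121 F=512/263 G=2048/2501] → run A
t=11: vr[A=3072/2501 B=2048/2501 C=3072/3121 F=512/263 G=2048/2501] → run B
t=12: vr[A=3072/2501 B=3072/2501 C=3072/3121 F=512/263 G=2048/2501] → run G
t=13: vr[A=3072/2501 B=3072/2501 C=3072/3121 F=512/263 G=3072/2501] → run C
t=14: vr[A=3072/2501 B=3072/2501 F=512/263 G=3072/2501] → run A
t=15: vr[A=4096/2501 B=3072/2501 F=512/263 G=3072/2501] → run B
t=16: vr[A=4096/2501 B=4096/2501 F=512/263 G=3072/2501] → run G
t=17: vr[A=4096/2501 B=4096/2501 F=512/263 G=4096/2501] → run A
t=18: vr[B=4096/2501 F=512/263 G=4096/2501] → run B
t=19: vr[B=5120/2501 F=512/263 G=4096/2501] → run G
t=20: vr[B=5120/2501 F=512/263 G=5120/2501] → run F
t=21: vr[B=5120/2501 F=1024/263 G=5120/2501] → run B
t=22: vr[B=6144/2501 F=1024/263 G=5120/2501] → run G
t=23: vr[B=6144/2501 F=1024/263 G=6144/2501] → run B
t=24: vr[B=7168/2501 F=1024/263 G=6144/2501] → run G
t=25: vr[B=7168/2501 F=1024/263 G=7168/2501] → run B
t=26: vr[F=1024/263 G=7168/2501] → run G
t=27: vr[F=1024/263] → run F
t=28: vr[F=1536/263] → run F
t=29: (idle)
t=30: (idle)

completion order = C, A, B, G, F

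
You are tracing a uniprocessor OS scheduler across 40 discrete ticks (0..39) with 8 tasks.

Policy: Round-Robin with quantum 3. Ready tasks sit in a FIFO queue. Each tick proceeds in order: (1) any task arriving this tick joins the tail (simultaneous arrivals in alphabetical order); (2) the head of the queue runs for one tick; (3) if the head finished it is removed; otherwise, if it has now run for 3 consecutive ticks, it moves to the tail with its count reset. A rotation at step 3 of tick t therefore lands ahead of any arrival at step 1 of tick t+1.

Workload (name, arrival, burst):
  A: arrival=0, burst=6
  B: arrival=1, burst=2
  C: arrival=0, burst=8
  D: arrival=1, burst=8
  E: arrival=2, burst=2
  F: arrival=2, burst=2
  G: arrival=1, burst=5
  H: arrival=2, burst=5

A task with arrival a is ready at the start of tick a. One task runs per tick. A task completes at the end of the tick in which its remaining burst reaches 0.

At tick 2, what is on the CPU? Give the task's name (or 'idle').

running at tick 2 = A

t=0: queue=[A,C] q_used=0 → run A
t=1: queue=[A,C,B,D,G] q_used=1 → run A
t=2: queue=[A,C,B,D,G,E,F,H] q_used=2 → run A
t=3: queue=[C,B,D,G,E,F,H,A] q_used=0 → run C
t=4: queue=[C,B,D,G,E,F,H,A] q_used=1 → run C
t=5: queue=[C,B,D,G,E,F,H,A] q_used=2 → run C
t=6: queue=[B,D,G,E,F,H,A,C] q_used=0 → run B
t=7: queue=[B,D,G,E,F,H,A,C] q_used=1 → run B
t=8: queue=[D,G,E,F,H,A,C] q_used=0 → run D
t=9: queue=[D,G,E,F,H,A,C] q_used=1 → run D
t=10: queue=[D,G,E,F,H,A,C] q_used=2 → run D
t=11: queue=[G,E,F,H,A,C,D] q_used=0 → run G
t=12: queue=[G,E,F,H,A,C,D] q_used=1 → run G
t=13: queue=[G,E,F,H,A,C,D] q_used=2 → run G
t=14: queue=[E,F,H,A,C,D,G] q_used=0 → run E
t=15: queue=[E,F,H,A,C,D,G] q_used=1 → run E
t=16: queue=[F,H,A,C,D,G] q_used=0 → run F
t=17: queue=[F,H,A,C,D,G] q_used=1 → run F
t=18: queue=[H,A,C,D,G] q_used=0 → run H
t=19: queue=[H,A,C,D,G] q_used=1 → run H
t=20: queue=[H,A,C,D,G] q_used=2 → run H
t=21: queue=[A,C,D,G,H] q_used=0 → run A
t=22: queue=[A,C,D,G,H] q_used=1 → run A
t=23: queue=[A,C,D,G,H] q_used=2 → run A
t=24: queue=[C,D,G,H] q_used=0 → run C
t=25: queue=[C,D,G,H] q_used=1 → run C
t=26: queue=[C,D,G,H] q_used=2 → run C
t=27: queue=[D,G,H,C] q_used=0 → run D
t=28: queue=[D,G,H,C] q_used=1 → run D
t=29: queue=[D,G,H,C] q_used=2 → run D
t=30: queue=[G,H,C,D] q_used=0 → run G
t=31: queue=[G,H,C,D] q_used=1 → run G
t=32: queue=[H,C,D] q_used=0 → run H
t=33: queue=[H,C,D] q_used=1 → run H
t=34: queue=[C,D] q_used=0 → run C
t=35: queue=[C,D] q_used=1 → run C
t=36: queue=[D] q_used=0 → run D
t=37: queue=[D] q_used=1 → run D
t=38: (idle)
t=39: (idle)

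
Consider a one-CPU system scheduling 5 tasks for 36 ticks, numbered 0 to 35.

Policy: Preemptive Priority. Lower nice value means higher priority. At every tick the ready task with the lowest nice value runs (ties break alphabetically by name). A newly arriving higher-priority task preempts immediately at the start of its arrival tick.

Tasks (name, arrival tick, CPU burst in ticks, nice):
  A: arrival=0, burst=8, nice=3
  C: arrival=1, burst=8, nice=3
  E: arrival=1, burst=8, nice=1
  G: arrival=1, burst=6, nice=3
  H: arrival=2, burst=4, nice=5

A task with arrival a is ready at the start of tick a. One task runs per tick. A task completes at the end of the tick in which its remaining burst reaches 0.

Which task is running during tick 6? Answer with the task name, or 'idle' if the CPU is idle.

t=0: ready={A} → run A
t=1: ready={A,C,E,G} → run E
t=2: ready={A,C,E,G,H} → run E
t=3: ready={A,C,E,G,H} → run E
t=4: ready={A,C,E,G,H} → run E
t=5: ready={A,C,E,G,H} → run E
t=6: ready={A,C,E,G,H} → run E
t=7: ready={A,C,E,G,H} → run E
t=8: ready={A,C,E,G,H} → run E
t=9: ready={A,C,G,H} → run A
t=10: ready={A,C,G,H} → run A
t=11: ready={A,C,G,H} → run A
t=12: ready={A,C,G,H} → run A
t=13: ready={A,C,G,H} → run A
t=14: ready={A,C,G,H} → run A
t=15: ready={A,C,G,H} → run A
t=16: ready={C,G,H} → run C
t=17: ready={C,G,H} → run C
t=18: ready={C,G,H} → run C
t=19: ready={C,G,H} → run C
t=20: ready={C,G,H} → run C
t=21: ready={C,G,H} → run C
t=22: ready={C,G,H} → run C
t=23: ready={C,G,H} → run C
t=24: ready={G,H} → run G
t=25: ready={G,H} → run G
t=26: ready={G,H} → run G
t=27: ready={G,H} → run G
t=28: ready={G,H} → run G
t=29: ready={G,H} → run G
t=30: ready={H} → run H
t=31: ready={H} → run H
t=32: ready={H} → run H
t=33: ready={H} → run H
t=34: (idle)
t=35: (idle)

running at tick 6 = E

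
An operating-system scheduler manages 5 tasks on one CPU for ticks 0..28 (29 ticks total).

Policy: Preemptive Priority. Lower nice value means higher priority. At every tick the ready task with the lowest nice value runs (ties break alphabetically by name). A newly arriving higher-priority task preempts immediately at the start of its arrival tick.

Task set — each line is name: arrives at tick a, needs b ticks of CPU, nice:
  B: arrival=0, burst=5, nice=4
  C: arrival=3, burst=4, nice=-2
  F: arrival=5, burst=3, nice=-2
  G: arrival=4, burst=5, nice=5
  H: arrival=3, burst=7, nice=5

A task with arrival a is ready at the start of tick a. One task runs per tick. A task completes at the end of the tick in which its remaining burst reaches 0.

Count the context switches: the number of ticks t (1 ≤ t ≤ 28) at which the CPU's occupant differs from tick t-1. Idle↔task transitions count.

t=0: ready={B} → run B
t=1: ready={B} → run B
t=2: ready={B} → run B
t=3: ready={B,C,H} → run C
t=4: ready={B,C,G,H} → run C
t=5: ready={B,C,F,G,H} → run C
t=6: ready={B,C,F,G,H} → run C
t=7: ready={B,F,G,H} → run F
t=8: ready={B,F,G,H} → run F
t=9: ready={B,F,G,H} → run F
t=10: ready={B,G,H} → run B
t=11: ready={B,G,H} → run B
t=12: ready={G,H} → run G
t=13: ready={G,H} → run G
t=14: ready={G,H} → run G
t=15: ready={G,H} → run G
t=16: ready={G,H} → run G
t=17: ready={H} → run H
t=18: ready={H} → run H
t=19: ready={H} → run H
t=20: ready={H} → run H
t=21: ready={H} → run H
t=22: ready={H} → run H
t=23: ready={H} → run H
t=24: (idle)
t=25: (idle)
t=26: (idle)
t=27: (idle)
t=28: (idle)

context switches = 6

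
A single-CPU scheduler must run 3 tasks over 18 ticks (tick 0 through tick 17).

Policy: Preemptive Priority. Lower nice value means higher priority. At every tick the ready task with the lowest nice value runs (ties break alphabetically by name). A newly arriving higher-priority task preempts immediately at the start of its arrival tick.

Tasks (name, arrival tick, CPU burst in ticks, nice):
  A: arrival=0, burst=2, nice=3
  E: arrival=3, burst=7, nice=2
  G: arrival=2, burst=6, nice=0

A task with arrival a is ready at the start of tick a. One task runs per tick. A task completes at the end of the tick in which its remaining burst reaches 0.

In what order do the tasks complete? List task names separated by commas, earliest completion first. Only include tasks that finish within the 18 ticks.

t=0: ready={A} → run A
t=1: ready={A} → run A
t=2: ready={G} → run G
t=3: ready={E,G} → run G
t=4: ready={E,G} → run G
t=5: ready={E,G} → run G
t=6: ready={E,G} → run G
t=7: ready={E,G} → run G
t=8: ready={E} → run E
t=9: ready={E} → run E
t=10: ready={E} → run E
t=11: ready={E} → run E
t=12: ready={E} → run E
t=13: ready={E} → run E
t=14: ready={E} → run E
t=15: (idle)
t=16: (idle)
t=17: (idle)

completion order = A, G, E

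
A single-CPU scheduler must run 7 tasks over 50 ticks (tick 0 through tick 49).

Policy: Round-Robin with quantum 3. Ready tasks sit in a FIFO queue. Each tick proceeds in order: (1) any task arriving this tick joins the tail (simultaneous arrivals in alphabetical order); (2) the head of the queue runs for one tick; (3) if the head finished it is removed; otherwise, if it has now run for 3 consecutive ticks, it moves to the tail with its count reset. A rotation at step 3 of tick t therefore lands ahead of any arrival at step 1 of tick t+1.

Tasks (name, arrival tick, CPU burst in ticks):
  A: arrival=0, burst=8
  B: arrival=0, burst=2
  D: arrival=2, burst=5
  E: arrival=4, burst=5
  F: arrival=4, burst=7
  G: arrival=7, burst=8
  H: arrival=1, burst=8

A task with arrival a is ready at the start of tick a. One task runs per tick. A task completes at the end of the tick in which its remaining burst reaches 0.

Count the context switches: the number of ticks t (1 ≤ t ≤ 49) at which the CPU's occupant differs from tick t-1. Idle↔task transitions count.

t=0: queue=[A,B] q_used=0 → run A
t=1: queue=[A,B,H] q_used=1 → run A
t=2: queue=[A,B,H,D] q_used=2 → run A
t=3: queue=[B,H,D,A] q_used=0 → run B
t=4: queue=[B,H,D,A,E,F] q_used=1 → run B
t=5: queue=[H,D,A,E,F] q_used=0 → run H
t=6: queue=[H,D,A,E,F] q_used=1 → run H
t=7: queue=[H,D,A,E,F,G] q_used=2 → run H
t=8: queue=[D,A,E,F,G,H] q_used=0 → run D
t=9: queue=[D,A,E,F,G,H] q_used=1 → run D
t=10: queue=[D,A,E,F,G,H] q_used=2 → run D
t=11: queue=[A,E,F,G,H,D] q_used=0 → run A
t=12: queue=[A,E,F,G,H,D] q_used=1 → run A
t=13: queue=[A,E,F,G,H,D] q_used=2 → run A
t=14: queue=[E,F,G,H,D,A] q_used=0 → run E
t=15: queue=[E,F,G,H,D,A] q_used=1 → run E
t=16: queue=[E,F,G,H,D,A] q_used=2 → run E
t=17: queue=[F,G,H,D,A,E] q_used=0 → run F
t=18: queue=[F,G,H,D,A,E] q_used=1 → run F
t=19: queue=[F,G,H,D,A,E] q_used=2 → run F
t=20: queue=[G,H,D,A,E,F] q_used=0 → run G
t=21: queue=[G,H,D,A,E,F] q_used=1 → run G
t=22: queue=[G,H,D,A,E,F] q_used=2 → run G
t=23: queue=[H,D,A,E,F,G] q_used=0 → run H
t=24: queue=[H,D,A,E,F,G] q_used=1 → run H
t=25: queue=[H,D,A,E,F,G] q_used=2 → run H
t=26: queue=[D,A,E,F,G,H] q_used=0 → run D
t=27: queue=[D,A,E,F,G,H] q_used=1 → run D
t=28: queue=[A,E,F,G,H] q_used=0 → run A
t=29: queue=[A,E,F,G,H] q_used=1 → run A
t=30: queue=[E,F,G,H] q_used=0 → run E
t=31: queue=[E,F,G,H] q_used=1 → run E
t=32: queue=[F,G,H] q_used=0 → run F
t=33: queue=[F,G,H] q_used=1 → run F
t=34: queue=[F,G,H] q_used=2 → run F
t=35: queue=[G,H,F] q_used=0 → run G
t=36: queue=[G,H,F] q_used=1 → run G
t=37: queue=[G,H,F] q_used=2 → run G
t=38: queue=[H,F,G] q_used=0 → run H
t=39: queue=[H,F,G] q_used=1 → run H
t=40: queue=[F,G] q_used=0 → run F
t=41: queue=[G] q_used=0 → run G
t=42: queue=[G] q_used=1 → run G
t=43: (idle)
t=44: (idle)
t=45: (idle)
t=46: (idle)
t=47: (idle)
t=48: (idle)
t=49: (idle)

context switches = 17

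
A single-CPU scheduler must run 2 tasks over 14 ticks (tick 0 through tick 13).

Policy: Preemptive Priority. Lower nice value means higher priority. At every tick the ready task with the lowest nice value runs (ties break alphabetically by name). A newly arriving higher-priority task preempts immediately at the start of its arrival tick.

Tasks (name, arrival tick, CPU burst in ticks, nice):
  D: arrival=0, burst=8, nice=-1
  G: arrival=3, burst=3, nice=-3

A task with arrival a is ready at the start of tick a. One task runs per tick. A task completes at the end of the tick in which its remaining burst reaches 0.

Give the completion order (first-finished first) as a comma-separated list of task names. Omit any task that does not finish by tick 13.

t=0: ready={D} → run D
t=1: ready={D} → run D
t=2: ready={D} → run D
t=3: ready={D,G} → run G
t=4: ready={D,G} → run G
t=5: ready={D,G} → run G
t=6: ready={D} → run D
t=7: ready={D} → run D
t=8: ready={D} → run D
t=9: ready={D} → run D
t=10: ready={D} → run D
t=11: (idle)
t=12: (idle)
t=13: (idle)

completion order = G, D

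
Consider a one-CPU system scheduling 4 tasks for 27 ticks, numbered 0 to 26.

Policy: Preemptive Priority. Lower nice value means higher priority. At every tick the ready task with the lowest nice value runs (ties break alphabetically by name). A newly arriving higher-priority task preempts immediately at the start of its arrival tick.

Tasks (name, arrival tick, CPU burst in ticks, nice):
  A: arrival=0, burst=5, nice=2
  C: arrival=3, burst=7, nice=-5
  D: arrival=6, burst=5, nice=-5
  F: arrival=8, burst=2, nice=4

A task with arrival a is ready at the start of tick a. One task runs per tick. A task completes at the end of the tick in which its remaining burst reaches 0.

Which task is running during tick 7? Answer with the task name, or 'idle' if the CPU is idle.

running at tick 7 = C

t=0: ready={A} → run A
t=1: ready={A} → run A
t=2: ready={A} → run A
t=3: ready={A,C} → run C
t=4: ready={A,C} → run C
t=5: ready={A,C} → run C
t=6: ready={A,C,D} → run C
t=7: ready={A,C,D} → run C
t=8: ready={A,C,D,F} → run C
t=9: ready={A,C,D,F} → run C
t=10: ready={A,D,F} → run D
t=11: ready={A,D,F} → run D
t=12: ready={A,D,F} → run D
t=13: ready={A,D,F} → run D
t=14: ready={A,D,F} → run D
t=15: ready={A,F} → run A
t=16: ready={A,F} → run A
t=17: ready={F} → run F
t=18: ready={F} → run F
t=19: (idle)
t=20: (idle)
t=21: (idle)
t=22: (idle)
t=23: (idle)
t=24: (idle)
t=25: (idle)
t=26: (idle)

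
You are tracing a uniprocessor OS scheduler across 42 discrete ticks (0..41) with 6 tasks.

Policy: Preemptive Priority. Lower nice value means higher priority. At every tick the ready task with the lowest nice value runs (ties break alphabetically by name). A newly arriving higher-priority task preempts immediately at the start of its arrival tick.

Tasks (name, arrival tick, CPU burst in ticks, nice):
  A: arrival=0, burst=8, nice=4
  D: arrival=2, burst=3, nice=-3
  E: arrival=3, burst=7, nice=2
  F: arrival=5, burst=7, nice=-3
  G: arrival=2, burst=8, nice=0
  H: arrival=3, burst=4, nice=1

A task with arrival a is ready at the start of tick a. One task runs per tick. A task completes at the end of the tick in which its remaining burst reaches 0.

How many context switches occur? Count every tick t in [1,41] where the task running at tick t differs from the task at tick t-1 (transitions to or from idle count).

t=0: ready={A} → run A
t=1: ready={A} → run A
t=2: ready={A,D,G} → run D
t=3: ready={A,D,E,G,H} → run D
t=4: ready={A,D,E,G,H} → run D
t=5: ready={A,E,F,G,H} → run F
t=6: ready={A,E,F,G,H} → run F
t=7: ready={A,E,F,G,H} → run F
t=8: ready={A,E,F,G,H} → run F
t=9: ready={A,E,F,G,H} → run F
t=10: ready={A,E,F,G,H} → run F
t=11: ready={A,E,F,G,H} → run F
t=12: ready={A,E,G,H} → run G
t=13: ready={A,E,G,H} → run G
t=14: ready={A,E,G,H} → run G
t=15: ready={A,E,G,H} → run G
t=16: ready={A,E,G,H} → run G
t=17: ready={A,E,G,H} → run G
t=18: ready={A,E,G,H} → run G
t=19: ready={A,E,G,H} → run G
t=20: ready={A,E,H} → run H
t=21: ready={A,E,H} → run H
t=22: ready={A,E,H} → run H
t=23: ready={A,E,H} → run H
t=24: ready={A,E} → run E
t=25: ready={A,E} → run E
t=26: ready={A,E} → run E
t=27: ready={A,E} → run E
t=28: ready={A,E} → run E
t=29: ready={A,E} → run E
t=30: ready={A,E} → run E
t=31: ready={A} → run A
t=32: ready={A} → run A
t=33: ready={A} → run A
t=34: ready={A} → run A
t=35: ready={A} → run A
t=36: ready={A} → run A
t=37: (idle)
t=38: (idle)
t=39: (idle)
t=40: (idle)
t=41: (idle)

context switches = 7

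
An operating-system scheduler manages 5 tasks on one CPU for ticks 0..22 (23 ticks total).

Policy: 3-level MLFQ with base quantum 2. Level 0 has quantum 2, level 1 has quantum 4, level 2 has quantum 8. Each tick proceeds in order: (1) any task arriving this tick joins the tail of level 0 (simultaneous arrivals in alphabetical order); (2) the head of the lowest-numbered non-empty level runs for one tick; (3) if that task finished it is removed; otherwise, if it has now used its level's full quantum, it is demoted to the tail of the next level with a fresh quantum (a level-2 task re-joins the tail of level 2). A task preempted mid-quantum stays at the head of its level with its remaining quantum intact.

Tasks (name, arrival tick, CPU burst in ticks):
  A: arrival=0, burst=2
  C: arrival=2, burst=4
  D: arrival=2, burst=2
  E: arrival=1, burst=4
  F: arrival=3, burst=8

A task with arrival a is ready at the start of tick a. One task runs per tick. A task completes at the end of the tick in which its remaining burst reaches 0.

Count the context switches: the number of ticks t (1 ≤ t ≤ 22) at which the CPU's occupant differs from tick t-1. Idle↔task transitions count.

t=0: L0/L1/L2 = A/-/- → run A
t=1: L0/L1/L2 = AE/-/- → run A
t=2: L0/L1/L2 = ECD/-/- → run E
t=3: L0/L1/L2 = ECDF/-/- → run E
t=4: L0/L1/L2 = CDF/E/- → run C
t=5: L0/L1/L2 = CDF/E/- → run C
t=6: L0/L1/L2 = DF/EC/- → run D
t=7: L0/L1/L2 = DF/EC/- → run D
t=8: L0/L1/L2 = F/EC/- → run F
t=9: L0/L1/L2 = F/EC/- → run F
t=10: L0/L1/L2 = -/ECF/- → run E
t=11: L0/L1/L2 = -/ECF/- → run E
t=12: L0/L1/L2 = -/CF/- → run C
t=13: L0/L1/L2 = -/CF/- → run C
t=14: L0/L1/L2 = -/F/- → run F
t=15: L0/L1/L2 = -/F/- → run F
t=16: L0/L1/L2 = -/F/- → run F
t=17: L0/L1/L2 = -/F/- → run F
t=18: L0/L1/L2 = -/-/F → run F
t=19: L0/L1/L2 = -/-/F → run F
t=20: (idle)
t=21: (idle)
t=22: (idle)

context switches = 8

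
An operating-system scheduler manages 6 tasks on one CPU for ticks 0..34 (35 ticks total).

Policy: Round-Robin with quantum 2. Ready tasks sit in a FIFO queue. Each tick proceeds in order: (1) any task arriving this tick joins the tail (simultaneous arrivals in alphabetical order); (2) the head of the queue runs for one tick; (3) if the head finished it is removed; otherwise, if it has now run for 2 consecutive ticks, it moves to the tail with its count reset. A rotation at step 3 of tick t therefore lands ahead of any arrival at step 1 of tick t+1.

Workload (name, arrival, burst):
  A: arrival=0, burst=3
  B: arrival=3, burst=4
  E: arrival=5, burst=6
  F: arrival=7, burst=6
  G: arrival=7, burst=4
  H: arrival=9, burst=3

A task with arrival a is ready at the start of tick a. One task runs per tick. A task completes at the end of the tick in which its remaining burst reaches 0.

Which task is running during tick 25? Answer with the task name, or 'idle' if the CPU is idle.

t=0: queue=[A] q_used=0 → run A
t=1: queue=[A] q_used=1 → run A
t=2: queue=[A] q_used=0 → run A
t=3: queue=[B] q_used=0 → run B
t=4: queue=[B] q_used=1 → run B
t=5: queue=[B,E] q_used=0 → run B
t=6: queue=[B,E] q_used=1 → run B
t=7: queue=[E,F,G] q_used=0 → run E
t=8: queue=[E,F,G] q_used=1 → run E
t=9: queue=[F,G,E,H] q_used=0 → run F
t=10: queue=[F,G,E,H] q_used=1 → run F
t=11: queue=[G,E,H,F] q_used=0 → run G
t=12: queue=[G,E,H,F] q_used=1 → run G
t=13: queue=[E,H,F,G] q_used=0 → run E
t=14: queue=[E,H,F,G] q_used=1 → run E
t=15: queue=[H,F,G,E] q_used=0 → run H
t=16: queue=[H,F,G,E] q_used=1 → run H
t=17: queue=[F,G,E,H] q_used=0 → run F
t=18: queue=[F,G,E,H] q_used=1 → run F
t=19: queue=[G,E,H,F] q_used=0 → run G
t=20: queue=[G,E,H,F] q_used=1 → run G
t=21: queue=[E,H,F] q_used=0 → run E
t=22: queue=[E,H,F] q_used=1 → run E
t=23: queue=[H,F] q_used=0 → run H
t=24: queue=[F] q_used=0 → run F
t=25: queue=[F] q_used=1 → run F
t=26: (idle)
t=27: (idle)
t=28: (idle)
t=29: (idle)
t=30: (idle)
t=31: (idle)
t=32: (idle)
t=33: (idle)
t=34: (idle)

running at tick 25 = F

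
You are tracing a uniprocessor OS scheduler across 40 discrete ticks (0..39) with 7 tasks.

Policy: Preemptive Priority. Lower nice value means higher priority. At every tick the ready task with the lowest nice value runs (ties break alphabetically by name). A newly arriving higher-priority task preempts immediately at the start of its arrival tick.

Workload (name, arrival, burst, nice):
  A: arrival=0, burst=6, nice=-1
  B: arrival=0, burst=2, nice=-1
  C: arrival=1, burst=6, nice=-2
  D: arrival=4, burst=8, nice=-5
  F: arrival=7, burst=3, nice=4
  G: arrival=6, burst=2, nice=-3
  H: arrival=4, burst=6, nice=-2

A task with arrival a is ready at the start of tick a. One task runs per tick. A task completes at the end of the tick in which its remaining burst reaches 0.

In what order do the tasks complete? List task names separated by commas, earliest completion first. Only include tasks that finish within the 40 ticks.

completion order = D, G, C, H, A, B, F

t=0: ready={A,B} → run A
t=1: ready={A,B,C} → run C
t=2: ready={A,B,C} → run C
t=3: ready={A,B,C} → run C
t=4: ready={A,B,C,D,H} → run D
t=5: ready={A,B,C,D,H} → run D
t=6: ready={A,B,C,D,G,H} → run D
t=7: ready={A,B,C,D,F,G,H} → run D
t=8: ready={A,B,C,D,F,G,H} → run D
t=9: ready={A,B,C,D,F,G,H} → run D
t=10: ready={A,B,C,D,F,G,H} → run D
t=11: ready={A,B,C,D,F,G,H} → run D
t=12: ready={A,B,C,F,G,H} → run G
t=13: ready={A,B,C,F,G,H} → run G
t=14: ready={A,B,C,F,H} → run C
t=15: ready={A,B,C,F,H} → run C
t=16: ready={A,B,C,F,H} → run C
t=17: ready={A,B,F,H} → run H
t=18: ready={A,B,F,H} → run H
t=19: ready={A,B,F,H} → run H
t=20: ready={A,B,F,H} → run H
t=21: ready={A,B,F,H} → run H
t=22: ready={A,B,F,H} → run H
t=23: ready={A,B,F} → run A
t=24: ready={A,B,F} → run A
t=25: ready={A,B,F} → run A
t=26: ready={A,B,F} → run A
t=27: ready={A,B,F} → run A
t=28: ready={B,F} → run B
t=29: ready={B,F} → run B
t=30: ready={F} → run F
t=31: ready={F} → run F
t=32: ready={F} → run F
t=33: (idle)
t=34: (idle)
t=35: (idle)
t=36: (idle)
t=37: (idle)
t=38: (idle)
t=39: (idle)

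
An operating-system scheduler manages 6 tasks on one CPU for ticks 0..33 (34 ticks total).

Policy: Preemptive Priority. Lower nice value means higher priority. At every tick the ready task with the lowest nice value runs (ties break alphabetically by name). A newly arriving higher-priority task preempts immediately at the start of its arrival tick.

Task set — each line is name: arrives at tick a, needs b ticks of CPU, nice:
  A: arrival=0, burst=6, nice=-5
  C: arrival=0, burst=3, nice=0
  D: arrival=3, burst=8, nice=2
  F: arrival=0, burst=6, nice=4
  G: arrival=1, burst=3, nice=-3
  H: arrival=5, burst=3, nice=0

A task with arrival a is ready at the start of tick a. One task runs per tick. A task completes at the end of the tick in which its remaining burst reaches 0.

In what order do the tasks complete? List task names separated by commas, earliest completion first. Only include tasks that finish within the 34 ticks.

completion order = A, G, C, H, D, F

t=0: ready={A,C,F} → run A
t=1: ready={A,C,F,G} → run A
t=2: ready={A,C,F,G} → run A
t=3: ready={A,C,D,F,G} → run A
t=4: ready={A,C,D,F,G} → run A
t=5: ready={A,C,D,F,G,H} → run A
t=6: ready={C,D,F,G,H} → run G
t=7: ready={C,D,F,G,H} → run G
t=8: ready={C,D,F,G,H} → run G
t=9: ready={C,D,F,H} → run C
t=10: ready={C,D,F,H} → run C
t=11: ready={C,D,F,H} → run C
t=12: ready={D,F,H} → run H
t=13: ready={D,F,H} → run H
t=14: ready={D,F,H} → run H
t=15: ready={D,F} → run D
t=16: ready={D,F} → run D
t=17: ready={D,F} → run D
t=18: ready={D,F} → run D
t=19: ready={D,F} → run D
t=20: ready={D,F} → run D
t=21: ready={D,F} → run D
t=22: ready={D,F} → run D
t=23: ready={F} → run F
t=24: ready={F} → run F
t=25: ready={F} → run F
t=26: ready={F} → run F
t=27: ready={F} → run F
t=28: ready={F} → run F
t=29: (idle)
t=30: (idle)
t=31: (idle)
t=32: (idle)
t=33: (idle)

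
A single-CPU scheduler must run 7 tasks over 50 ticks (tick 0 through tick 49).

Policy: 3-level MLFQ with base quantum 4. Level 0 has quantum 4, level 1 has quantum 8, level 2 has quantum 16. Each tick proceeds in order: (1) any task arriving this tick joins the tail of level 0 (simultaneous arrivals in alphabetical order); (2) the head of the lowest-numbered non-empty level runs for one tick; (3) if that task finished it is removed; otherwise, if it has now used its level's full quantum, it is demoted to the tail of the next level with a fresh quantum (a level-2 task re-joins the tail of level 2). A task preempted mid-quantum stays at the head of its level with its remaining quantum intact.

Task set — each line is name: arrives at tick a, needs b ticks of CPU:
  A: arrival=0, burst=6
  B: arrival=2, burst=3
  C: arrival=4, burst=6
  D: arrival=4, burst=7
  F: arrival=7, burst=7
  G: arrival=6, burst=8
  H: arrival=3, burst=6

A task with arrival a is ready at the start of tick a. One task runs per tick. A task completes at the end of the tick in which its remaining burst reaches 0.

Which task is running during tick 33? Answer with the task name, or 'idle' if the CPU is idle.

running at tick 33 = D

t=0: L0/L1/L2 = A/-/- → run A
t=1: L0/L1/L2 = A/-/- → run A
t=2: L0/L1/L2 = AB/-/- → run A
t=3: L0/L1/L2 = ABH/-/- → run A
t=4: L0/L1/L2 = BHCD/A/- → run B
t=5: L0/L1/L2 = BHCD/A/- → run B
t=6: L0/L1/L2 = BHCDG/A/- → run B
t=7: L0/L1/L2 = HCDGF/A/- → run H
t=8: L0/L1/L2 = HCDGF/A/- → run H
t=9: L0/L1/L2 = HCDGF/A/- → run H
t=10: L0/L1/L2 = HCDGF/A/- → run H
t=11: L0/L1/L2 = CDGF/AH/- → run C
t=12: L0/L1/L2 = CDGF/AH/- → run C
t=13: L0/L1/L2 = CDGF/AH/- → run C
t=14: L0/L1/L2 = CDGF/AH/- → run C
t=15: L0/L1/L2 = DGF/AHC/- → run D
t=16: L0/L1/L2 = DGF/AHC/- → run D
t=17: L0/L1/L2 = DGF/AHC/- → run D
t=18: L0/L1/L2 = DGF/AHC/- → run D
t=19: L0/L1/L2 = GF/AHCD/- → run G
t=20: L0/L1/L2 = GF/AHCD/- → run G
t=21: L0/L1/L2 = GF/AHCD/- → run G
t=22: L0/L1/L2 = GF/AHCD/- → run G
t=23: L0/L1/L2 = F/AHCDG/- → run F
t=24: L0/L1/L2 = F/AHCDG/- → run F
t=25: L0/L1/L2 = F/AHCDG/- → run F
t=26: L0/L1/L2 = F/AHCDG/- → run F
t=27: L0/L1/L2 = -/AHCDGF/- → run A
t=28: L0/L1/L2 = -/AHCDGF/- → run A
t=29: L0/L1/L2 = -/HCDGF/- → run H
t=30: L0/L1/L2 = -/HCDGF/- → run H
t=31: L0/L1/L2 = -/CDGF/- → run C
t=32: L0/L1/L2 = -/CDGF/- → run C
t=33: L0/L1/L2 = -/DGF/- → run D
t=34: L0/L1/L2 = -/DGF/- → run D
t=35: L0/L1/L2 = -/DGF/- → run D
t=36: L0/L1/L2 = -/GF/- → run G
t=37: L0/L1/L2 = -/GF/- → run G
t=38: L0/L1/L2 = -/GF/- → run G
t=39: L0/L1/L2 = -/GF/- → run G
t=40: L0/L1/L2 = -/F/- → run F
t=41: L0/L1/L2 = -/F/- → run F
t=42: L0/L1/L2 = -/F/- → run F
t=43: (idle)
t=44: (idle)
t=45: (idle)
t=46: (idle)
t=47: (idle)
t=48: (idle)
t=49: (idle)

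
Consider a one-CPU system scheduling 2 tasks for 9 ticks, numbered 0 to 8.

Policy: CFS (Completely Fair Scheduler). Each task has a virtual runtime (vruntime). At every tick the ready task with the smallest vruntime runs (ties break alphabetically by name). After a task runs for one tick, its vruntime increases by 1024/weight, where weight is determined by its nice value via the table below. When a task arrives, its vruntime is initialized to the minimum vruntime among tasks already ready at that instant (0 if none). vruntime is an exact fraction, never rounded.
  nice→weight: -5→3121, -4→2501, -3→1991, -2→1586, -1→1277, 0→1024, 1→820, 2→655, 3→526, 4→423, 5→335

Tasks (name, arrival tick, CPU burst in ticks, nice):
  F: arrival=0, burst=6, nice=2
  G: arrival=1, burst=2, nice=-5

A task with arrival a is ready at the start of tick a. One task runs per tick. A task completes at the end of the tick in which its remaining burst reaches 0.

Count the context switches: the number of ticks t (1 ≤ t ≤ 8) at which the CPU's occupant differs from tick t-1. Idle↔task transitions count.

context switches = 3

t=0: vr[F=0] → run F
t=1: vr[F=1024/655 G=1024/655] → run F
t=2: vr[F=2048/655 G=1024/655] → run G
t=3: vr[F=2048/655 G=3866624/2044255] → run G
t=4: vr[F=2048/655] → run F
t=5: vr[F=3072/655] → run F
t=6: vr[F=4096/655] → run F
t=7: vr[F=1024/131] → run F
t=8: (idle)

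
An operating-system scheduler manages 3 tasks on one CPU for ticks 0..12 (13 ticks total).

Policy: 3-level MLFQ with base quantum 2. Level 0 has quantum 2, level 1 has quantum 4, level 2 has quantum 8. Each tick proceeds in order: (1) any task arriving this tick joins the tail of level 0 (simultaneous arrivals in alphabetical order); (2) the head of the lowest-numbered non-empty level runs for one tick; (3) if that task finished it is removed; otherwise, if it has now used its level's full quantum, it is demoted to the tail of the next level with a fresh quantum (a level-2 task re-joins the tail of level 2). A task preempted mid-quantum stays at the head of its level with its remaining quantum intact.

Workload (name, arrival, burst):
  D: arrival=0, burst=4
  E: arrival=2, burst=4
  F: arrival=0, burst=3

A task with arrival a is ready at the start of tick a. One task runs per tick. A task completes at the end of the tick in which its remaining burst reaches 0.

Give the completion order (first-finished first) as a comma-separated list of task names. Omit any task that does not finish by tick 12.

completion order = D, F, E

t=0: L0/L1/L2 = DF/-/- → run D
t=1: L0/L1/L2 = DF/-/- → run D
t=2: L0/L1/L2 = FE/D/- → run F
t=3: L0/L1/L2 = FE/D/- → run F
t=4: L0/L1/L2 = E/DF/- → run E
t=5: L0/L1/L2 = E/DF/- → run E
t=6: L0/L1/L2 = -/DFE/- → run D
t=7: L0/L1/L2 = -/DFE/- → run D
t=8: L0/L1/L2 = -/FE/- → run F
t=9: L0/L1/L2 = -/E/- → run E
t=10: L0/L1/L2 = -/E/- → run E
t=11: (idle)
t=12: (idle)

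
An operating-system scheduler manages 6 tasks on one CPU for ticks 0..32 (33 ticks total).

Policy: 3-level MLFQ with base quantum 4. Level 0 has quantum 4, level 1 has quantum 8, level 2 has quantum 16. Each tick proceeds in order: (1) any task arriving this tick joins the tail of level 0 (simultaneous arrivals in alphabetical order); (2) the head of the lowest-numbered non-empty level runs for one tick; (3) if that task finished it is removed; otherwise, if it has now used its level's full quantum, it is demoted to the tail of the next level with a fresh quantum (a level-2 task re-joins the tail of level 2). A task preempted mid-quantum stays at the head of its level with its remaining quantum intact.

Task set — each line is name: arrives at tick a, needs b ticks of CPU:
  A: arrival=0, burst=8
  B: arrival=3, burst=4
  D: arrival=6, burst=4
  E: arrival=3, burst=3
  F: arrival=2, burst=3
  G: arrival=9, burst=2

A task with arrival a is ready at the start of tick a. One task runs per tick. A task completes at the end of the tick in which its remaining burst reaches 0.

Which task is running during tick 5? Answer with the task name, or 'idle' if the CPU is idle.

t=0: L0/L1/L2 = A/-/- → run A
t=1: L0/L1/L2 = A/-/- → run A
t=2: L0/L1/L2 = AF/-/- → run A
t=3: L0/L1/L2 = AFBE/-/- → run A
t=4: L0/L1/L2 = FBE/A/- → run F
t=5: L0/L1/L2 = FBE/A/- → run F
t=6: L0/L1/L2 = FBED/A/- → run F
t=7: L0/L1/L2 = BED/A/- → run B
t=8: L0/L1/L2 = BED/A/- → run B
t=9: L0/L1/L2 = BEDG/A/- → run B
t=10: L0/L1/L2 = BEDG/A/- → run B
t=11: L0/L1/L2 = EDG/A/- → run E
t=12: L0/L1/L2 = EDG/A/- → run E
t=13: L0/L1/L2 = EDG/A/- → run E
t=14: L0/L1/L2 = DG/A/- → run D
t=15: L0/L1/L2 = DG/A/- → run D
t=16: L0/L1/L2 = DG/A/- → run D
t=17: L0/L1/L2 = DG/A/- → run D
t=18: L0/L1/L2 = G/A/- → run G
t=19: L0/L1/L2 = G/A/- → run G
t=20: L0/L1/L2 = -/A/- → run A
t=21: L0/L1/L2 = -/A/- → run A
t=22: L0/L1/L2 = -/A/- → run A
t=23: L0/L1/L2 = -/A/- → run A
t=24: (idle)
t=25: (idle)
t=26: (idle)
t=27: (idle)
t=28: (idle)
t=29: (idle)
t=30: (idle)
t=31: (idle)
t=32: (idle)

running at tick 5 = F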